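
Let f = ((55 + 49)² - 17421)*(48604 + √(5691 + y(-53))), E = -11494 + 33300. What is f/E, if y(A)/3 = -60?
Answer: -160514710/10903 - 6605*√5511/21806 ≈ -14745.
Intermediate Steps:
y(A) = -180 (y(A) = 3*(-60) = -180)
E = 21806
f = -321029420 - 6605*√5511 (f = ((55 + 49)² - 17421)*(48604 + √(5691 - 180)) = (104² - 17421)*(48604 + √5511) = (10816 - 17421)*(48604 + √5511) = -6605*(48604 + √5511) = -321029420 - 6605*√5511 ≈ -3.2152e+8)
f/E = (-321029420 - 6605*√5511)/21806 = (-321029420 - 6605*√5511)*(1/21806) = -160514710/10903 - 6605*√5511/21806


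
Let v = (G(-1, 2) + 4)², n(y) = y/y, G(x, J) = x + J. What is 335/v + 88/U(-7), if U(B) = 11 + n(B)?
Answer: 311/15 ≈ 20.733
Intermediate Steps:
G(x, J) = J + x
n(y) = 1
U(B) = 12 (U(B) = 11 + 1 = 12)
v = 25 (v = ((2 - 1) + 4)² = (1 + 4)² = 5² = 25)
335/v + 88/U(-7) = 335/25 + 88/12 = 335*(1/25) + 88*(1/12) = 67/5 + 22/3 = 311/15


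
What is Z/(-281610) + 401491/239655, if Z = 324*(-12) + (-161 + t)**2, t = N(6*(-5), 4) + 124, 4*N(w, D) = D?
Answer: 421055801/249960165 ≈ 1.6845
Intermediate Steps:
N(w, D) = D/4
t = 125 (t = (1/4)*4 + 124 = 1 + 124 = 125)
Z = -2592 (Z = 324*(-12) + (-161 + 125)**2 = -3888 + (-36)**2 = -3888 + 1296 = -2592)
Z/(-281610) + 401491/239655 = -2592/(-281610) + 401491/239655 = -2592*(-1/281610) + 401491*(1/239655) = 48/5215 + 401491/239655 = 421055801/249960165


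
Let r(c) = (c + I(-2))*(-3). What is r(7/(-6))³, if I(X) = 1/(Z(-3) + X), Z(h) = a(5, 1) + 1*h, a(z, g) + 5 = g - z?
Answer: 17576/343 ≈ 51.242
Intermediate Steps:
a(z, g) = -5 + g - z (a(z, g) = -5 + (g - z) = -5 + g - z)
Z(h) = -9 + h (Z(h) = (-5 + 1 - 1*5) + 1*h = (-5 + 1 - 5) + h = -9 + h)
I(X) = 1/(-12 + X) (I(X) = 1/((-9 - 3) + X) = 1/(-12 + X))
r(c) = 3/14 - 3*c (r(c) = (c + 1/(-12 - 2))*(-3) = (c + 1/(-14))*(-3) = (c - 1/14)*(-3) = (-1/14 + c)*(-3) = 3/14 - 3*c)
r(7/(-6))³ = (3/14 - 21/(-6))³ = (3/14 - 21*(-1)/6)³ = (3/14 - 3*(-7/6))³ = (3/14 + 7/2)³ = (26/7)³ = 17576/343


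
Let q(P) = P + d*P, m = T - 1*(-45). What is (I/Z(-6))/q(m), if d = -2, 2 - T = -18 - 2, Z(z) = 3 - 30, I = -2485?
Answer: -2485/1809 ≈ -1.3737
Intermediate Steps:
Z(z) = -27
T = 22 (T = 2 - (-18 - 2) = 2 - 1*(-20) = 2 + 20 = 22)
m = 67 (m = 22 - 1*(-45) = 22 + 45 = 67)
q(P) = -P (q(P) = P - 2*P = -P)
(I/Z(-6))/q(m) = (-2485/(-27))/((-1*67)) = -2485*(-1/27)/(-67) = (2485/27)*(-1/67) = -2485/1809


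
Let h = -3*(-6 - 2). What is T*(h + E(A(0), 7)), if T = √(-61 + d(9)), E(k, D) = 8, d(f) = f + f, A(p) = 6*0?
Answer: 32*I*√43 ≈ 209.84*I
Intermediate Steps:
A(p) = 0
d(f) = 2*f
T = I*√43 (T = √(-61 + 2*9) = √(-61 + 18) = √(-43) = I*√43 ≈ 6.5574*I)
h = 24 (h = -3*(-8) = 24)
T*(h + E(A(0), 7)) = (I*√43)*(24 + 8) = (I*√43)*32 = 32*I*√43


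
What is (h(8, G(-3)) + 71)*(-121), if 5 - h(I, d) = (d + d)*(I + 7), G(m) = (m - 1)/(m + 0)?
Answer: -4356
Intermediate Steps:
G(m) = (-1 + m)/m
h(I, d) = 5 - 2*d*(7 + I) (h(I, d) = 5 - (d + d)*(I + 7) = 5 - 2*d*(7 + I))
(h(8, G(-3)) + 71)*(-121) = ((5 - 14*(-1 - 3)/(-3) - 2*8*(-1 - 3)/(-3)) + 71)*(-121) = ((5 - (-14)*(-4)/3 - 2*8*(-1/3*(-4))) + 71)*(-121) = ((5 - 14*4/3 - 2*8*4/3) + 71)*(-121) = ((5 - 56/3 - 64/3) + 71)*(-121) = (-35 + 71)*(-121) = 36*(-121) = -4356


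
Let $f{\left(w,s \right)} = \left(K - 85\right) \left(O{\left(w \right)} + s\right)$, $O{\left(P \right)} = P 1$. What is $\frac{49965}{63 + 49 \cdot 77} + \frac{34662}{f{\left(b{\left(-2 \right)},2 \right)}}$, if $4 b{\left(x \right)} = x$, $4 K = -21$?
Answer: $- \frac{336531787}{1384796} \approx -243.02$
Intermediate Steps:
$K = - \frac{21}{4}$ ($K = \frac{1}{4} \left(-21\right) = - \frac{21}{4} \approx -5.25$)
$b{\left(x \right)} = \frac{x}{4}$
$O{\left(P \right)} = P$
$f{\left(w,s \right)} = - \frac{361 s}{4} - \frac{361 w}{4}$ ($f{\left(w,s \right)} = \left(- \frac{21}{4} - 85\right) \left(w + s\right) = \left(- \frac{21}{4} - 85\right) \left(s + w\right) = - \frac{361 \left(s + w\right)}{4} = - \frac{361 s}{4} - \frac{361 w}{4}$)
$\frac{49965}{63 + 49 \cdot 77} + \frac{34662}{f{\left(b{\left(-2 \right)},2 \right)}} = \frac{49965}{63 + 49 \cdot 77} + \frac{34662}{\left(- \frac{361}{4}\right) 2 - \frac{361 \cdot \frac{1}{4} \left(-2\right)}{4}} = \frac{49965}{63 + 3773} + \frac{34662}{- \frac{361}{2} - - \frac{361}{8}} = \frac{49965}{3836} + \frac{34662}{- \frac{361}{2} + \frac{361}{8}} = 49965 \cdot \frac{1}{3836} + \frac{34662}{- \frac{1083}{8}} = \frac{49965}{3836} + 34662 \left(- \frac{8}{1083}\right) = \frac{49965}{3836} - \frac{92432}{361} = - \frac{336531787}{1384796}$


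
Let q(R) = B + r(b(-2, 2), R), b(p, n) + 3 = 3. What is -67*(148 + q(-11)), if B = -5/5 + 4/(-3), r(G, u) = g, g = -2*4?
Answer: -27671/3 ≈ -9223.7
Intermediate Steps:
g = -8
b(p, n) = 0 (b(p, n) = -3 + 3 = 0)
r(G, u) = -8
B = -7/3 (B = -5*⅕ + 4*(-⅓) = -1 - 4/3 = -7/3 ≈ -2.3333)
q(R) = -31/3 (q(R) = -7/3 - 8 = -31/3)
-67*(148 + q(-11)) = -67*(148 - 31/3) = -67*413/3 = -27671/3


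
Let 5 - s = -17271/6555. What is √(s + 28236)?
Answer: √373522070/115 ≈ 168.06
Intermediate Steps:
s = 878/115 (s = 5 - (-17271)/6555 = 5 - 1*(-303/115) = 5 + 303/115 = 878/115 ≈ 7.6348)
√(s + 28236) = √(878/115 + 28236) = √(3248018/115) = √373522070/115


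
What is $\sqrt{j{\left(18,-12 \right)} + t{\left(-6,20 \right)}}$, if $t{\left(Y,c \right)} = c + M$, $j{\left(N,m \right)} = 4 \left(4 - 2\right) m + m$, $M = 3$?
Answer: $i \sqrt{85} \approx 9.2195 i$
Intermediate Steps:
$j{\left(N,m \right)} = 9 m$ ($j{\left(N,m \right)} = 4 \cdot 2 m + m = 8 m + m = 9 m$)
$t{\left(Y,c \right)} = 3 + c$ ($t{\left(Y,c \right)} = c + 3 = 3 + c$)
$\sqrt{j{\left(18,-12 \right)} + t{\left(-6,20 \right)}} = \sqrt{9 \left(-12\right) + \left(3 + 20\right)} = \sqrt{-108 + 23} = \sqrt{-85} = i \sqrt{85}$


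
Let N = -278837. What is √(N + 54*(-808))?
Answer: 7*I*√6581 ≈ 567.86*I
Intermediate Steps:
√(N + 54*(-808)) = √(-278837 + 54*(-808)) = √(-278837 - 43632) = √(-322469) = 7*I*√6581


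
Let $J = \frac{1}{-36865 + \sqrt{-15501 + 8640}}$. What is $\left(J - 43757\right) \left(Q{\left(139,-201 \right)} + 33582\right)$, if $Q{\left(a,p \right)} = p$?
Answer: $- \frac{1985077884384293427}{1359035086} - \frac{33381 i \sqrt{6861}}{1359035086} \approx -1.4607 \cdot 10^{9} - 0.0020345 i$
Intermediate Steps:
$J = \frac{1}{-36865 + i \sqrt{6861}}$ ($J = \frac{1}{-36865 + \sqrt{-6861}} = \frac{1}{-36865 + i \sqrt{6861}} \approx -2.7126 \cdot 10^{-5} - 6.095 \cdot 10^{-8} i$)
$\left(J - 43757\right) \left(Q{\left(139,-201 \right)} + 33582\right) = \left(\left(- \frac{36865}{1359035086} - \frac{i \sqrt{6861}}{1359035086}\right) - 43757\right) \left(-201 + 33582\right) = \left(- \frac{59467298294967}{1359035086} - \frac{i \sqrt{6861}}{1359035086}\right) 33381 = - \frac{1985077884384293427}{1359035086} - \frac{33381 i \sqrt{6861}}{1359035086}$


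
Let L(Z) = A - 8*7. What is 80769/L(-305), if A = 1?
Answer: -80769/55 ≈ -1468.5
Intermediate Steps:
L(Z) = -55 (L(Z) = 1 - 8*7 = 1 - 56 = -55)
80769/L(-305) = 80769/(-55) = 80769*(-1/55) = -80769/55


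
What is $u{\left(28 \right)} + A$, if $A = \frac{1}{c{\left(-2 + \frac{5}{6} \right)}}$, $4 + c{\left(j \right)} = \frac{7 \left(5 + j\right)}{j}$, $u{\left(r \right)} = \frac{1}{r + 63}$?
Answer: $- \frac{64}{2457} \approx -0.026048$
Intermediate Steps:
$u{\left(r \right)} = \frac{1}{63 + r}$
$c{\left(j \right)} = -4 + \frac{35 + 7 j}{j}$ ($c{\left(j \right)} = -4 + \frac{7 \left(5 + j\right)}{j} = -4 + \frac{35 + 7 j}{j}$)
$A = - \frac{1}{27}$ ($A = \frac{1}{3 + \frac{35}{-2 + \frac{5}{6}}} = \frac{1}{3 + \frac{35}{- \frac{7}{6}}} = \frac{1}{3 + 35 \left(- \frac{6}{7}\right)} = \frac{1}{3 - 30} = \frac{1}{-27} = - \frac{1}{27} \approx -0.037037$)
$u{\left(28 \right)} + A = \frac{1}{63 + 28} - \frac{1}{27} = \frac{1}{91} - \frac{1}{27} = - \frac{64}{2457}$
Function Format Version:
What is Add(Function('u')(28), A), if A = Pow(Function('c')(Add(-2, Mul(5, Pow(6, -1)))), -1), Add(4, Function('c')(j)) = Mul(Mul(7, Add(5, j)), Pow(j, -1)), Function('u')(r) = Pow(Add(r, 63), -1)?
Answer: Rational(-64, 2457) ≈ -0.026048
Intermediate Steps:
Function('u')(r) = Pow(Add(63, r), -1)
Function('c')(j) = Add(-4, Mul(Pow(j, -1), Add(35, Mul(7, j)))) (Function('c')(j) = Add(-4, Mul(Mul(7, Add(5, j)), Pow(j, -1))) = Add(-4, Mul(Add(35, Mul(7, j)), Pow(j, -1))) = Add(-4, Mul(Pow(j, -1), Add(35, Mul(7, j)))))
A = Rational(-1, 27) (A = Pow(Add(3, Mul(35, Pow(Add(-2, Mul(5, Pow(6, -1))), -1))), -1) = Pow(Add(3, Mul(35, Pow(Add(-2, Mul(5, Rational(1, 6))), -1))), -1) = Pow(Add(3, Mul(35, Pow(Add(-2, Rational(5, 6)), -1))), -1) = Pow(Add(3, Mul(35, Pow(Rational(-7, 6), -1))), -1) = Pow(Add(3, Mul(35, Rational(-6, 7))), -1) = Pow(Add(3, -30), -1) = Pow(-27, -1) = Rational(-1, 27) ≈ -0.037037)
Add(Function('u')(28), A) = Add(Pow(Add(63, 28), -1), Rational(-1, 27)) = Add(Pow(91, -1), Rational(-1, 27)) = Add(Rational(1, 91), Rational(-1, 27)) = Rational(-64, 2457)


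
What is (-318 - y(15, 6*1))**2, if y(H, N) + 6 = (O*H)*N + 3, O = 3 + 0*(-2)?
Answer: 342225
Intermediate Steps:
O = 3 (O = 3 + 0 = 3)
y(H, N) = -3 + 3*H*N (y(H, N) = -6 + ((3*H)*N + 3) = -6 + (3*H*N + 3) = -6 + (3 + 3*H*N) = -3 + 3*H*N)
(-318 - y(15, 6*1))**2 = (-318 - (-3 + 3*15*(6*1)))**2 = (-318 - (-3 + 3*15*6))**2 = (-318 - (-3 + 270))**2 = (-318 - 1*267)**2 = (-318 - 267)**2 = (-585)**2 = 342225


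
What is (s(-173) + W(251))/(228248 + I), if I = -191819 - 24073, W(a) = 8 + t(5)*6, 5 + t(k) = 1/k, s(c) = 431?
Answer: 2051/61780 ≈ 0.033198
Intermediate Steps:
t(k) = -5 + 1/k
W(a) = -104/5 (W(a) = 8 + (-5 + 1/5)*6 = 8 + (-5 + ⅕)*6 = 8 - 24/5*6 = 8 - 144/5 = -104/5)
I = -215892
(s(-173) + W(251))/(228248 + I) = (431 - 104/5)/(228248 - 215892) = (2051/5)/12356 = (2051/5)*(1/12356) = 2051/61780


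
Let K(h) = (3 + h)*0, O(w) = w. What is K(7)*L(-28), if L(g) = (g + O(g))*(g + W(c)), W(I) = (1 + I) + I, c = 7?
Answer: 0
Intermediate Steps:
W(I) = 1 + 2*I
L(g) = 2*g*(15 + g) (L(g) = (g + g)*(g + (1 + 2*7)) = (2*g)*(g + (1 + 14)) = (2*g)*(g + 15) = (2*g)*(15 + g) = 2*g*(15 + g))
K(h) = 0
K(7)*L(-28) = 0*(2*(-28)*(15 - 28)) = 0*(2*(-28)*(-13)) = 0*728 = 0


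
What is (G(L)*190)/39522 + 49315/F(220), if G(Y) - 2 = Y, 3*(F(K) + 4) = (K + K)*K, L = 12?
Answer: 436038455/273232524 ≈ 1.5959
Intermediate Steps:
F(K) = -4 + 2*K²/3 (F(K) = -4 + ((K + K)*K)/3 = -4 + ((2*K)*K)/3 = -4 + (2*K²)/3 = -4 + 2*K²/3)
G(Y) = 2 + Y
(G(L)*190)/39522 + 49315/F(220) = ((2 + 12)*190)/39522 + 49315/(-4 + (⅔)*220²) = (14*190)*(1/39522) + 49315/(-4 + (⅔)*48400) = 2660*(1/39522) + 49315/(-4 + 96800/3) = 190/2823 + 49315/(96788/3) = 190/2823 + 49315*(3/96788) = 190/2823 + 147945/96788 = 436038455/273232524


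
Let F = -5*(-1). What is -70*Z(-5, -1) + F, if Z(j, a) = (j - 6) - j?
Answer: 425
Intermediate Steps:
F = 5
Z(j, a) = -6 (Z(j, a) = (-6 + j) - j = -6)
-70*Z(-5, -1) + F = -70*(-6) + 5 = 420 + 5 = 425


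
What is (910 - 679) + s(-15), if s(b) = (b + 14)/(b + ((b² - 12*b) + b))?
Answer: 86624/375 ≈ 231.00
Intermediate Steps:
s(b) = (14 + b)/(b² - 10*b) (s(b) = (14 + b)/(b + (b² - 11*b)) = (14 + b)/(b² - 10*b))
(910 - 679) + s(-15) = (910 - 679) + (14 - 15)/((-15)*(-10 - 15)) = 231 - 1/15*(-1)/(-25) = 231 - 1/15*(-1/25)*(-1) = 231 - 1/375 = 86624/375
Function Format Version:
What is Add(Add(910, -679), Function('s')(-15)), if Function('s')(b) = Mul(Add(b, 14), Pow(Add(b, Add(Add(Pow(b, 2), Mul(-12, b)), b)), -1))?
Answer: Rational(86624, 375) ≈ 231.00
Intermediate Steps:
Function('s')(b) = Mul(Pow(Add(Pow(b, 2), Mul(-10, b)), -1), Add(14, b)) (Function('s')(b) = Mul(Add(14, b), Pow(Add(b, Add(Pow(b, 2), Mul(-11, b))), -1)) = Mul(Add(14, b), Pow(Add(Pow(b, 2), Mul(-10, b)), -1)) = Mul(Pow(Add(Pow(b, 2), Mul(-10, b)), -1), Add(14, b)))
Add(Add(910, -679), Function('s')(-15)) = Add(Add(910, -679), Mul(Pow(-15, -1), Pow(Add(-10, -15), -1), Add(14, -15))) = Add(231, Mul(Rational(-1, 15), Pow(-25, -1), -1)) = Add(231, Mul(Rational(-1, 15), Rational(-1, 25), -1)) = Add(231, Rational(-1, 375)) = Rational(86624, 375)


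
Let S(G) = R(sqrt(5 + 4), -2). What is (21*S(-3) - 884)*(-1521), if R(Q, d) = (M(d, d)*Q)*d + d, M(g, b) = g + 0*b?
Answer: 1025154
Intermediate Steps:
M(g, b) = g (M(g, b) = g + 0 = g)
R(Q, d) = d + Q*d**2 (R(Q, d) = (d*Q)*d + d = (Q*d)*d + d = Q*d**2 + d = d + Q*d**2)
S(G) = 10 (S(G) = -2*(1 + sqrt(5 + 4)*(-2)) = -2*(1 + sqrt(9)*(-2)) = -2*(1 + 3*(-2)) = -2*(1 - 6) = -2*(-5) = 10)
(21*S(-3) - 884)*(-1521) = (21*10 - 884)*(-1521) = (210 - 884)*(-1521) = -674*(-1521) = 1025154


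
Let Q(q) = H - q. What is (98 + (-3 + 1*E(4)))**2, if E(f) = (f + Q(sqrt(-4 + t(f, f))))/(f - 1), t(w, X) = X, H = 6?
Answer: 87025/9 ≈ 9669.4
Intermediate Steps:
Q(q) = 6 - q
E(f) = (6 + f - sqrt(-4 + f))/(-1 + f) (E(f) = (f + (6 - sqrt(-4 + f)))/(f - 1) = (6 + f - sqrt(-4 + f))/(-1 + f))
(98 + (-3 + 1*E(4)))**2 = (98 + (-3 + 1*((6 + 4 - sqrt(-4 + 4))/(-1 + 4))))**2 = (98 + (-3 + 1*((6 + 4 - sqrt(0))/3)))**2 = (98 + (-3 + 1*((6 + 4 - 1*0)/3)))**2 = (98 + (-3 + 1*((6 + 4 + 0)/3)))**2 = (98 + (-3 + 1*((1/3)*10)))**2 = (98 + (-3 + 1*(10/3)))**2 = (98 + (-3 + 10/3))**2 = (98 + 1/3)**2 = (295/3)**2 = 87025/9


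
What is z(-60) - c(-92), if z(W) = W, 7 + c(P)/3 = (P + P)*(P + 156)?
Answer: 35289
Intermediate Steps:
c(P) = -21 + 6*P*(156 + P) (c(P) = -21 + 3*((P + P)*(P + 156)) = -21 + 3*((2*P)*(156 + P)) = -21 + 3*(2*P*(156 + P)) = -21 + 6*P*(156 + P))
z(-60) - c(-92) = -60 - (-21 + 6*(-92)² + 936*(-92)) = -60 - (-21 + 6*8464 - 86112) = -60 - (-21 + 50784 - 86112) = -60 - 1*(-35349) = -60 + 35349 = 35289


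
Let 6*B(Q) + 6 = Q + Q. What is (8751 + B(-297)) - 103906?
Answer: -95255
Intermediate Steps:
B(Q) = -1 + Q/3 (B(Q) = -1 + (Q + Q)/6 = -1 + (2*Q)/6 = -1 + Q/3)
(8751 + B(-297)) - 103906 = (8751 + (-1 + (1/3)*(-297))) - 103906 = (8751 + (-1 - 99)) - 103906 = (8751 - 100) - 103906 = 8651 - 103906 = -95255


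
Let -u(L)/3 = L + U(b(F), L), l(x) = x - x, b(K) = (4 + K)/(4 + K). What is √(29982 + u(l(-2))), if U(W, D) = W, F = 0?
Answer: 3*√3331 ≈ 173.14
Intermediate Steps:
b(K) = 1
l(x) = 0
u(L) = -3 - 3*L (u(L) = -3*(L + 1) = -3*(1 + L) = -3 - 3*L)
√(29982 + u(l(-2))) = √(29982 + (-3 - 3*0)) = √(29982 + (-3 + 0)) = √(29982 - 3) = √29979 = 3*√3331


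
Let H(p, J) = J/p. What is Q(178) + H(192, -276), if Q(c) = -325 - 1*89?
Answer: -6647/16 ≈ -415.44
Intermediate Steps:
Q(c) = -414 (Q(c) = -325 - 89 = -414)
Q(178) + H(192, -276) = -414 - 276/192 = -414 - 276*1/192 = -414 - 23/16 = -6647/16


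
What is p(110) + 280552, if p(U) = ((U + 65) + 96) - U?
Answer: 280713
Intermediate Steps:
p(U) = 161 (p(U) = ((65 + U) + 96) - U = (161 + U) - U = 161)
p(110) + 280552 = 161 + 280552 = 280713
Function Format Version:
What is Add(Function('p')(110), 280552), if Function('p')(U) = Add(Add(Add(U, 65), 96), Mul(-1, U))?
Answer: 280713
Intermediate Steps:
Function('p')(U) = 161 (Function('p')(U) = Add(Add(Add(65, U), 96), Mul(-1, U)) = Add(Add(161, U), Mul(-1, U)) = 161)
Add(Function('p')(110), 280552) = Add(161, 280552) = 280713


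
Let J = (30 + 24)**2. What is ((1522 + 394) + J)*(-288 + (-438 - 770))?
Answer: -7228672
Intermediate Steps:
J = 2916 (J = 54**2 = 2916)
((1522 + 394) + J)*(-288 + (-438 - 770)) = ((1522 + 394) + 2916)*(-288 + (-438 - 770)) = (1916 + 2916)*(-288 - 1208) = 4832*(-1496) = -7228672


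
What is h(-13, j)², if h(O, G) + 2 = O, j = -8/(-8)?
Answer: 225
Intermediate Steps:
j = 1 (j = -8*(-⅛) = 1)
h(O, G) = -2 + O
h(-13, j)² = (-2 - 13)² = (-15)² = 225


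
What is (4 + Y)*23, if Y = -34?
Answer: -690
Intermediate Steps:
(4 + Y)*23 = (4 - 34)*23 = -30*23 = -690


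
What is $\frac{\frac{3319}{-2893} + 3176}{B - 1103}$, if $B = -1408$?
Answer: $- \frac{9184849}{7264323} \approx -1.2644$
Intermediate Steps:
$\frac{\frac{3319}{-2893} + 3176}{B - 1103} = \frac{\frac{3319}{-2893} + 3176}{-1408 - 1103} = \frac{3319 \left(- \frac{1}{2893}\right) + 3176}{-2511} = \left(- \frac{3319}{2893} + 3176\right) \left(- \frac{1}{2511}\right) = \frac{9184849}{2893} \left(- \frac{1}{2511}\right) = - \frac{9184849}{7264323}$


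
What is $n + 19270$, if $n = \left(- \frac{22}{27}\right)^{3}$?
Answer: $\frac{379280762}{19683} \approx 19269.0$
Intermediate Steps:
$n = - \frac{10648}{19683}$ ($n = \left(\left(-22\right) \frac{1}{27}\right)^{3} = \left(- \frac{22}{27}\right)^{3} = - \frac{10648}{19683} \approx -0.54097$)
$n + 19270 = - \frac{10648}{19683} + 19270 = \frac{379280762}{19683}$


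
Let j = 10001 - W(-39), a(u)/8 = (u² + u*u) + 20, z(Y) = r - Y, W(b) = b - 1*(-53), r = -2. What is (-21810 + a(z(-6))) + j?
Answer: -11407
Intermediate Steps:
W(b) = 53 + b (W(b) = b + 53 = 53 + b)
z(Y) = -2 - Y
a(u) = 160 + 16*u² (a(u) = 8*((u² + u*u) + 20) = 8*((u² + u²) + 20) = 8*(2*u² + 20) = 8*(20 + 2*u²) = 160 + 16*u²)
j = 9987 (j = 10001 - (53 - 39) = 10001 - 1*14 = 10001 - 14 = 9987)
(-21810 + a(z(-6))) + j = (-21810 + (160 + 16*(-2 - 1*(-6))²)) + 9987 = (-21810 + (160 + 16*(-2 + 6)²)) + 9987 = (-21810 + (160 + 16*4²)) + 9987 = (-21810 + (160 + 16*16)) + 9987 = (-21810 + (160 + 256)) + 9987 = (-21810 + 416) + 9987 = -21394 + 9987 = -11407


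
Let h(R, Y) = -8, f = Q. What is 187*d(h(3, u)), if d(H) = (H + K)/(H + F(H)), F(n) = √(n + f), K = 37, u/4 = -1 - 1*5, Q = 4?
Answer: -638 - 319*I/2 ≈ -638.0 - 159.5*I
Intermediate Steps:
f = 4
u = -24 (u = 4*(-1 - 1*5) = 4*(-1 - 5) = 4*(-6) = -24)
F(n) = √(4 + n) (F(n) = √(n + 4) = √(4 + n))
d(H) = (37 + H)/(H + √(4 + H)) (d(H) = (H + 37)/(H + √(4 + H)) = (37 + H)/(H + √(4 + H)))
187*d(h(3, u)) = 187*((37 - 8)/(-8 + √(4 - 8))) = 187*(29/(-8 + √(-4))) = 187*(29/(-8 + 2*I)) = 187*(((-8 - 2*I)/68)*29) = 187*(29*(-8 - 2*I)/68) = 319*(-8 - 2*I)/4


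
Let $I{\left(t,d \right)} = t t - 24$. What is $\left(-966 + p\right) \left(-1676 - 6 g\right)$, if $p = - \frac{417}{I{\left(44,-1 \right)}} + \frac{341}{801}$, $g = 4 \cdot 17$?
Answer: $\frac{770622883457}{382878} \approx 2.0127 \cdot 10^{6}$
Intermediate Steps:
$I{\left(t,d \right)} = -24 + t^{2}$ ($I{\left(t,d \right)} = t^{2} - 24 = -24 + t^{2}$)
$g = 68$
$p = \frac{317975}{1531512}$ ($p = - \frac{417}{-24 + 44^{2}} + \frac{341}{801} = - \frac{417}{-24 + 1936} + 341 \cdot \frac{1}{801} = - \frac{417}{1912} + \frac{341}{801} = \frac{317975}{1531512} \approx 0.20762$)
$\left(-966 + p\right) \left(-1676 - 6 g\right) = \left(-966 + \frac{317975}{1531512}\right) \left(-1676 - 408\right) = - \frac{1479122617 \left(-1676 - 408\right)}{1531512} = \left(- \frac{1479122617}{1531512}\right) \left(-2084\right) = \frac{770622883457}{382878}$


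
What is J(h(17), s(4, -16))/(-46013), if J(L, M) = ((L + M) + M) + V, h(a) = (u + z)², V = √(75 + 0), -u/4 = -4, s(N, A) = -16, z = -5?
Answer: -1/517 - 5*√3/46013 ≈ -0.0021225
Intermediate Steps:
u = 16 (u = -4*(-4) = 16)
V = 5*√3 (V = √75 = 5*√3 ≈ 8.6602)
h(a) = 121 (h(a) = (16 - 5)² = 11² = 121)
J(L, M) = L + 2*M + 5*√3 (J(L, M) = ((L + M) + M) + 5*√3 = (L + 2*M) + 5*√3 = L + 2*M + 5*√3)
J(h(17), s(4, -16))/(-46013) = (121 + 2*(-16) + 5*√3)/(-46013) = (121 - 32 + 5*√3)*(-1/46013) = (89 + 5*√3)*(-1/46013) = -1/517 - 5*√3/46013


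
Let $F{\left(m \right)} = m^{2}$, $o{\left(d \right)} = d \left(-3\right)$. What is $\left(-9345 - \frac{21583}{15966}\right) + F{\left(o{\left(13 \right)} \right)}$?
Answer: $- \frac{124939567}{15966} \approx -7825.4$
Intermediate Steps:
$o{\left(d \right)} = - 3 d$
$\left(-9345 - \frac{21583}{15966}\right) + F{\left(o{\left(13 \right)} \right)} = \left(-9345 - \frac{21583}{15966}\right) + \left(\left(-3\right) 13\right)^{2} = \left(-9345 - \frac{21583}{15966}\right) + \left(-39\right)^{2} = \left(-9345 - \frac{21583}{15966}\right) + 1521 = - \frac{149223853}{15966} + 1521 = - \frac{124939567}{15966}$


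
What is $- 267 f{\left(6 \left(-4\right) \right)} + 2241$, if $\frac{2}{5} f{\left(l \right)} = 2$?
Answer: $906$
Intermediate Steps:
$f{\left(l \right)} = 5$ ($f{\left(l \right)} = \frac{5}{2} \cdot 2 = 5$)
$- 267 f{\left(6 \left(-4\right) \right)} + 2241 = \left(-267\right) 5 + 2241 = -1335 + 2241 = 906$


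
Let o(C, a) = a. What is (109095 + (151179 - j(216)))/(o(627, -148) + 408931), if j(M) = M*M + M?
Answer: 71134/136261 ≈ 0.52204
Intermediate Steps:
j(M) = M + M² (j(M) = M² + M = M + M²)
(109095 + (151179 - j(216)))/(o(627, -148) + 408931) = (109095 + (151179 - 216*(1 + 216)))/(-148 + 408931) = (109095 + (151179 - 216*217))/408783 = (109095 + (151179 - 1*46872))*(1/408783) = (109095 + (151179 - 46872))*(1/408783) = (109095 + 104307)*(1/408783) = 213402*(1/408783) = 71134/136261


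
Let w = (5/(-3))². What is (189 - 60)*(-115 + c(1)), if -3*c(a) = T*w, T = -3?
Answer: -43430/3 ≈ -14477.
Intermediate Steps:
w = 25/9 (w = (5*(-⅓))² = (-5/3)² = 25/9 ≈ 2.7778)
c(a) = 25/9 (c(a) = -(-1)*25/9 = -⅓*(-25/3) = 25/9)
(189 - 60)*(-115 + c(1)) = (189 - 60)*(-115 + 25/9) = 129*(-1010/9) = -43430/3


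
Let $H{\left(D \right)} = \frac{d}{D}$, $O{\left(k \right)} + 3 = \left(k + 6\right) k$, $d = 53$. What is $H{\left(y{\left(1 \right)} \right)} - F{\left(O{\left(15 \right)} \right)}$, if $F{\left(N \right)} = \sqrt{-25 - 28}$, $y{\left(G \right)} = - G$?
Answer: $-53 - i \sqrt{53} \approx -53.0 - 7.2801 i$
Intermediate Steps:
$O{\left(k \right)} = -3 + k \left(6 + k\right)$ ($O{\left(k \right)} = -3 + \left(k + 6\right) k = -3 + \left(6 + k\right) k = -3 + k \left(6 + k\right)$)
$H{\left(D \right)} = \frac{53}{D}$
$F{\left(N \right)} = i \sqrt{53}$ ($F{\left(N \right)} = \sqrt{-53} = i \sqrt{53}$)
$H{\left(y{\left(1 \right)} \right)} - F{\left(O{\left(15 \right)} \right)} = \frac{53}{\left(-1\right) 1} - i \sqrt{53} = \frac{53}{-1} - i \sqrt{53} = 53 \left(-1\right) - i \sqrt{53} = -53 - i \sqrt{53}$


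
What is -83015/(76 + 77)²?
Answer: -83015/23409 ≈ -3.5463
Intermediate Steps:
-83015/(76 + 77)² = -83015/(153²) = -83015/23409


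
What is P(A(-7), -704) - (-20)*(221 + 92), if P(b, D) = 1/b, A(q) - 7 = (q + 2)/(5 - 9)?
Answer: 206584/33 ≈ 6260.1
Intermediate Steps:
A(q) = 13/2 - q/4 (A(q) = 7 + (q + 2)/(5 - 9) = 7 + (2 + q)/(-4) = 7 + (2 + q)*(-¼) = 7 + (-½ - q/4) = 13/2 - q/4)
P(A(-7), -704) - (-20)*(221 + 92) = 1/(13/2 - ¼*(-7)) - (-20)*(221 + 92) = 1/(13/2 + 7/4) - (-20)*313 = 1/(33/4) - 1*(-6260) = 4/33 + 6260 = 206584/33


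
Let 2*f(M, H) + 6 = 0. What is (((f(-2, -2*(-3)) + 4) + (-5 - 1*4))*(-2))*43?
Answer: 688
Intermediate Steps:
f(M, H) = -3 (f(M, H) = -3 + (1/2)*0 = -3 + 0 = -3)
(((f(-2, -2*(-3)) + 4) + (-5 - 1*4))*(-2))*43 = (((-3 + 4) + (-5 - 1*4))*(-2))*43 = ((1 + (-5 - 4))*(-2))*43 = ((1 - 9)*(-2))*43 = -8*(-2)*43 = 16*43 = 688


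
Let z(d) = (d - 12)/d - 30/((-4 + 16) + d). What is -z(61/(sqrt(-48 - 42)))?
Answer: (-16681*sqrt(10) + 54900*I)/(61*(61*sqrt(10) + 360*I)) ≈ 0.94233 + 2.907*I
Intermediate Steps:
z(d) = -30/(12 + d) + (-12 + d)/d (z(d) = (-12 + d)/d - 30/(12 + d) = -30/(12 + d) + (-12 + d)/d)
-z(61/(sqrt(-48 - 42))) = -(-144 + (61/(sqrt(-48 - 42)))**2 - 1830/(sqrt(-48 - 42)))/((61/(sqrt(-48 - 42)))*(12 + 61/(sqrt(-48 - 42)))) = -(-144 + (61/(sqrt(-90)))**2 - 1830/(sqrt(-90)))/((61/(sqrt(-90)))*(12 + 61/(sqrt(-90)))) = -(-144 + (61/((3*I*sqrt(10))))**2 - 1830/(3*I*sqrt(10)))/((61/((3*I*sqrt(10))))*(12 + 61/((3*I*sqrt(10))))) = -(-144 + (61*(-I*sqrt(10)/30))**2 - 1830*(-I*sqrt(10)/30))/((61*(-I*sqrt(10)/30))*(12 + 61*(-I*sqrt(10)/30))) = -(-144 + (-61*I*sqrt(10)/30)**2 - (-61)*I*sqrt(10))/(((-61*I*sqrt(10)/30))*(12 - 61*I*sqrt(10)/30)) = -3*I*sqrt(10)/61*(-144 - 3721/90 + 61*I*sqrt(10))/(12 - 61*I*sqrt(10)/30) = -3*I*sqrt(10)/61*(-16681/90 + 61*I*sqrt(10))/(12 - 61*I*sqrt(10)/30) = -3*I*sqrt(10)*(-16681/90 + 61*I*sqrt(10))/(61*(12 - 61*I*sqrt(10)/30))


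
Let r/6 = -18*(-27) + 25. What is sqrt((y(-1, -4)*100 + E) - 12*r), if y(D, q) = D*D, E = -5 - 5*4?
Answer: I*sqrt(36717) ≈ 191.62*I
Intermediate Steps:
E = -25 (E = -5 - 20 = -25)
y(D, q) = D**2
r = 3066 (r = 6*(-18*(-27) + 25) = 6*(486 + 25) = 6*511 = 3066)
sqrt((y(-1, -4)*100 + E) - 12*r) = sqrt(((-1)**2*100 - 25) - 12*3066) = sqrt((1*100 - 25) - 36792) = sqrt((100 - 25) - 36792) = sqrt(75 - 36792) = sqrt(-36717) = I*sqrt(36717)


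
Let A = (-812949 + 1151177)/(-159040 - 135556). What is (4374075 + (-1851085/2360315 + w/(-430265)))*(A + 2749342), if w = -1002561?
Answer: 179894464629784920694868105163/14959009437900055 ≈ 1.2026e+13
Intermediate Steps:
A = -84557/73649 (A = 338228/(-294596) = 338228*(-1/294596) = -84557/73649 ≈ -1.1481)
(4374075 + (-1851085/2360315 + w/(-430265)))*(A + 2749342) = (4374075 + (-1851085/2360315 - 1002561/(-430265)))*(-84557/73649 + 2749342) = (4374075 + (-1851085*1/2360315 - 1002561*(-1/430265)))*(202486204401/73649) = (4374075 + (-370217/472063 + 1002561/430265))*(202486204401/73649) = (4374075 + 313980535838/203112186695)*(202486204401/73649) = (888428251998467963/203112186695)*(202486204401/73649) = 179894464629784920694868105163/14959009437900055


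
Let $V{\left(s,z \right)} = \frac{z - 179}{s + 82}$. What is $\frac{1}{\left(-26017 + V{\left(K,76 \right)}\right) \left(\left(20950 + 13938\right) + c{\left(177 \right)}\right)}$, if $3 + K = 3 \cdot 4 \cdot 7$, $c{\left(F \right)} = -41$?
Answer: $- \frac{163}{147781736278} \approx -1.103 \cdot 10^{-9}$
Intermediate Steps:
$K = 81$ ($K = -3 + 3 \cdot 4 \cdot 7 = -3 + 12 \cdot 7 = -3 + 84 = 81$)
$V{\left(s,z \right)} = \frac{-179 + z}{82 + s}$
$\frac{1}{\left(-26017 + V{\left(K,76 \right)}\right) \left(\left(20950 + 13938\right) + c{\left(177 \right)}\right)} = \frac{1}{\left(-26017 + \frac{-179 + 76}{82 + 81}\right) \left(\left(20950 + 13938\right) - 41\right)} = \frac{1}{\left(-26017 + \frac{1}{163} \left(-103\right)\right) \left(34888 - 41\right)} = \frac{1}{\left(-26017 + \frac{1}{163} \left(-103\right)\right) 34847} = \frac{1}{\left(-26017 - \frac{103}{163}\right) 34847} = \frac{1}{\left(- \frac{4240874}{163}\right) 34847} = \frac{1}{- \frac{147781736278}{163}} = - \frac{163}{147781736278}$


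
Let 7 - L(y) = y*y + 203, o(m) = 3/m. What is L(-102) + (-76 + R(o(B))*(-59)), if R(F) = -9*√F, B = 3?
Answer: -10145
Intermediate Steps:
L(y) = -196 - y² (L(y) = 7 - (y*y + 203) = 7 - (y² + 203) = 7 - (203 + y²) = 7 + (-203 - y²) = -196 - y²)
L(-102) + (-76 + R(o(B))*(-59)) = (-196 - 1*(-102)²) + (-76 - 9*√(3/3)*(-59)) = (-196 - 1*10404) + (-76 - 9*√(3*(⅓))*(-59)) = (-196 - 10404) + (-76 - 9*√1*(-59)) = -10600 + (-76 - 9*1*(-59)) = -10600 + (-76 - 9*(-59)) = -10600 + (-76 + 531) = -10600 + 455 = -10145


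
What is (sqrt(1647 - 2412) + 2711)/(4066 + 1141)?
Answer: 2711/5207 + 3*I*sqrt(85)/5207 ≈ 0.52065 + 0.0053118*I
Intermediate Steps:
(sqrt(1647 - 2412) + 2711)/(4066 + 1141) = (sqrt(-765) + 2711)/5207 = (3*I*sqrt(85) + 2711)*(1/5207) = (2711 + 3*I*sqrt(85))*(1/5207) = 2711/5207 + 3*I*sqrt(85)/5207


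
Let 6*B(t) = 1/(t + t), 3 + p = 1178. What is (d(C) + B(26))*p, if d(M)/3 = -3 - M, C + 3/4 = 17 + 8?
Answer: -29968375/312 ≈ -96053.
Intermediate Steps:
p = 1175 (p = -3 + 1178 = 1175)
C = 97/4 (C = -¾ + (17 + 8) = -¾ + 25 = 97/4 ≈ 24.250)
d(M) = -9 - 3*M (d(M) = 3*(-3 - M) = -9 - 3*M)
B(t) = 1/(12*t) (B(t) = 1/(6*(t + t)) = 1/(6*((2*t))) = (1/(2*t))/6 = 1/(12*t))
(d(C) + B(26))*p = ((-9 - 3*97/4) + (1/12)/26)*1175 = ((-9 - 291/4) + (1/12)*(1/26))*1175 = (-327/4 + 1/312)*1175 = -25505/312*1175 = -29968375/312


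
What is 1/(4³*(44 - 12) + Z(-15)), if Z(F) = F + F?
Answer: 1/2018 ≈ 0.00049554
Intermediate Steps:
Z(F) = 2*F
1/(4³*(44 - 12) + Z(-15)) = 1/(4³*(44 - 12) + 2*(-15)) = 1/(64*32 - 30) = 1/(2048 - 30) = 1/2018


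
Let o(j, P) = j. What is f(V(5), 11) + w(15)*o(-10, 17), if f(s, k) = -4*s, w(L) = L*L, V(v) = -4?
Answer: -2234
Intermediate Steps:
w(L) = L**2
f(V(5), 11) + w(15)*o(-10, 17) = -4*(-4) + 15**2*(-10) = 16 + 225*(-10) = 16 - 2250 = -2234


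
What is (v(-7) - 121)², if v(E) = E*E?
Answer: 5184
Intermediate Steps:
v(E) = E²
(v(-7) - 121)² = ((-7)² - 121)² = (49 - 121)² = (-72)² = 5184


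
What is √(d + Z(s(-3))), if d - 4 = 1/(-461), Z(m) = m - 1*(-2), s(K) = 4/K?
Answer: √8921733/1383 ≈ 2.1597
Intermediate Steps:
Z(m) = 2 + m (Z(m) = m + 2 = 2 + m)
d = 1843/461 (d = 4 + 1/(-461) = 4 - 1/461 = 1843/461 ≈ 3.9978)
√(d + Z(s(-3))) = √(1843/461 + (2 + 4/(-3))) = √(1843/461 + (2 + 4*(-⅓))) = √(1843/461 + (2 - 4/3)) = √(1843/461 + ⅔) = √(6451/1383) = √8921733/1383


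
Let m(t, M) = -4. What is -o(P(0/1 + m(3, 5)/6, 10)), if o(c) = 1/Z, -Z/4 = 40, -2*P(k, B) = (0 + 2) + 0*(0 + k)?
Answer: 1/160 ≈ 0.0062500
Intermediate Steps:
P(k, B) = -1 (P(k, B) = -((0 + 2) + 0*(0 + k))/2 = -(2 + 0*k)/2 = -(2 + 0)/2 = -1/2*2 = -1)
Z = -160 (Z = -4*40 = -160)
o(c) = -1/160 (o(c) = 1/(-160) = -1/160)
-o(P(0/1 + m(3, 5)/6, 10)) = -1*(-1/160) = 1/160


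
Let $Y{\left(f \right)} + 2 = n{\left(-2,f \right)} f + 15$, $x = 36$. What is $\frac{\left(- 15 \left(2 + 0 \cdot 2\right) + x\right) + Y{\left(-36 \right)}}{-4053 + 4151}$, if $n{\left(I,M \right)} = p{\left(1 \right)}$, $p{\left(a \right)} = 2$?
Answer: $- \frac{53}{98} \approx -0.54082$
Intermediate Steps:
$n{\left(I,M \right)} = 2$
$Y{\left(f \right)} = 13 + 2 f$ ($Y{\left(f \right)} = -2 + \left(2 f + 15\right) = -2 + \left(15 + 2 f\right) = 13 + 2 f$)
$\frac{\left(- 15 \left(2 + 0 \cdot 2\right) + x\right) + Y{\left(-36 \right)}}{-4053 + 4151} = \frac{\left(- 15 \left(2 + 0 \cdot 2\right) + 36\right) + \left(13 + 2 \left(-36\right)\right)}{-4053 + 4151} = \frac{\left(- 15 \left(2 + 0\right) + 36\right) + \left(13 - 72\right)}{98} = \left(\left(\left(-15\right) 2 + 36\right) - 59\right) \frac{1}{98} = \left(\left(-30 + 36\right) - 59\right) \frac{1}{98} = \left(6 - 59\right) \frac{1}{98} = \left(-53\right) \frac{1}{98} = - \frac{53}{98}$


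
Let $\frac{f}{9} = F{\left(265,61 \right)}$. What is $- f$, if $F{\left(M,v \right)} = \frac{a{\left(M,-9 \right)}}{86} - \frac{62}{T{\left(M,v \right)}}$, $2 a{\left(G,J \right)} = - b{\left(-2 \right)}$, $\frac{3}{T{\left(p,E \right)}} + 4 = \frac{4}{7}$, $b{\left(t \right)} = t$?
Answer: $- \frac{383967}{602} \approx -637.82$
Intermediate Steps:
$T{\left(p,E \right)} = - \frac{7}{8}$ ($T{\left(p,E \right)} = \frac{3}{-4 + \frac{4}{7}} = \frac{3}{- \frac{24}{7}} = 3 \left(- \frac{7}{24}\right) = - \frac{7}{8}$)
$a{\left(G,J \right)} = 1$ ($a{\left(G,J \right)} = \frac{\left(-1\right) \left(-2\right)}{2} = \frac{1}{2} \cdot 2 = 1$)
$F{\left(M,v \right)} = \frac{42663}{602}$ ($F{\left(M,v \right)} = 1 \cdot \frac{1}{86} - \frac{62}{- \frac{7}{8}} = 1 \cdot \frac{1}{86} - - \frac{496}{7} = \frac{1}{86} + \frac{496}{7} = \frac{42663}{602}$)
$f = \frac{383967}{602}$ ($f = 9 \cdot \frac{42663}{602} = \frac{383967}{602} \approx 637.82$)
$- f = \left(-1\right) \frac{383967}{602} = - \frac{383967}{602}$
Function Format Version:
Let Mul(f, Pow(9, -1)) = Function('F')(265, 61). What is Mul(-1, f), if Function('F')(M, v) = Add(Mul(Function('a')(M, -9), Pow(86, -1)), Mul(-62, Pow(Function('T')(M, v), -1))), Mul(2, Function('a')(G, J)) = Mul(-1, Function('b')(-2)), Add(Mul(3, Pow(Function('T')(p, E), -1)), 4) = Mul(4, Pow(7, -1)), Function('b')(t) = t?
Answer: Rational(-383967, 602) ≈ -637.82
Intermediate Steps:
Function('T')(p, E) = Rational(-7, 8) (Function('T')(p, E) = Mul(3, Pow(Add(-4, Mul(4, Pow(7, -1))), -1)) = Mul(3, Pow(Add(-4, Mul(4, Rational(1, 7))), -1)) = Mul(3, Pow(Add(-4, Rational(4, 7)), -1)) = Mul(3, Pow(Rational(-24, 7), -1)) = Mul(3, Rational(-7, 24)) = Rational(-7, 8))
Function('a')(G, J) = 1 (Function('a')(G, J) = Mul(Rational(1, 2), Mul(-1, -2)) = Mul(Rational(1, 2), 2) = 1)
Function('F')(M, v) = Rational(42663, 602) (Function('F')(M, v) = Add(Mul(1, Pow(86, -1)), Mul(-62, Pow(Rational(-7, 8), -1))) = Add(Mul(1, Rational(1, 86)), Mul(-62, Rational(-8, 7))) = Add(Rational(1, 86), Rational(496, 7)) = Rational(42663, 602))
f = Rational(383967, 602) (f = Mul(9, Rational(42663, 602)) = Rational(383967, 602) ≈ 637.82)
Mul(-1, f) = Mul(-1, Rational(383967, 602)) = Rational(-383967, 602)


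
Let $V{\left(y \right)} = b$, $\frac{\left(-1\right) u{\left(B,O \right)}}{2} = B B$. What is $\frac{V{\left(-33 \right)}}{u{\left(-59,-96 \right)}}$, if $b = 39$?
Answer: $- \frac{39}{6962} \approx -0.0056018$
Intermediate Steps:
$u{\left(B,O \right)} = - 2 B^{2}$ ($u{\left(B,O \right)} = - 2 B B = - 2 B^{2}$)
$V{\left(y \right)} = 39$
$\frac{V{\left(-33 \right)}}{u{\left(-59,-96 \right)}} = \frac{39}{\left(-2\right) \left(-59\right)^{2}} = \frac{39}{\left(-2\right) 3481} = \frac{39}{-6962} = 39 \left(- \frac{1}{6962}\right) = - \frac{39}{6962}$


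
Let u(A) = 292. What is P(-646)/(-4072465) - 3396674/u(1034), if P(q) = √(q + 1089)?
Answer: -1698337/146 - √443/4072465 ≈ -11632.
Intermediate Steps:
P(q) = √(1089 + q)
P(-646)/(-4072465) - 3396674/u(1034) = √(1089 - 646)/(-4072465) - 3396674/292 = √443*(-1/4072465) - 3396674*1/292 = -√443/4072465 - 1698337/146 = -1698337/146 - √443/4072465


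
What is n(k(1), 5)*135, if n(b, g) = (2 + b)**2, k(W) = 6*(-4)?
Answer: 65340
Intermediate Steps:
k(W) = -24
n(k(1), 5)*135 = (2 - 24)**2*135 = (-22)**2*135 = 484*135 = 65340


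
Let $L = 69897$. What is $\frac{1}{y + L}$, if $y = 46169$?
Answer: $\frac{1}{116066} \approx 8.6158 \cdot 10^{-6}$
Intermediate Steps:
$\frac{1}{y + L} = \frac{1}{46169 + 69897} = \frac{1}{116066}$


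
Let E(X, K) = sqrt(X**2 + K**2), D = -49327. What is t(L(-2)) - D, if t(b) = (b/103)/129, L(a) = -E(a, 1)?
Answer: 49327 - sqrt(5)/13287 ≈ 49327.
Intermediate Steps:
E(X, K) = sqrt(K**2 + X**2)
L(a) = -sqrt(1 + a**2) (L(a) = -sqrt(1**2 + a**2) = -sqrt(1 + a**2))
t(b) = b/13287 (t(b) = (b*(1/103))*(1/129) = (b/103)*(1/129) = b/13287)
t(L(-2)) - D = (-sqrt(1 + (-2)**2))/13287 - 1*(-49327) = (-sqrt(1 + 4))/13287 + 49327 = (-sqrt(5))/13287 + 49327 = -sqrt(5)/13287 + 49327 = 49327 - sqrt(5)/13287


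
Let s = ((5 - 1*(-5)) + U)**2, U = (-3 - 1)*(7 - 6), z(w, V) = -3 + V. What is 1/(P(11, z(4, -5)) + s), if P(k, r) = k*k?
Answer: 1/157 ≈ 0.0063694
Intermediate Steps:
U = -4 (U = -4*1 = -4)
P(k, r) = k**2
s = 36 (s = ((5 - 1*(-5)) - 4)**2 = ((5 + 5) - 4)**2 = (10 - 4)**2 = 6**2 = 36)
1/(P(11, z(4, -5)) + s) = 1/(11**2 + 36) = 1/(121 + 36) = 1/157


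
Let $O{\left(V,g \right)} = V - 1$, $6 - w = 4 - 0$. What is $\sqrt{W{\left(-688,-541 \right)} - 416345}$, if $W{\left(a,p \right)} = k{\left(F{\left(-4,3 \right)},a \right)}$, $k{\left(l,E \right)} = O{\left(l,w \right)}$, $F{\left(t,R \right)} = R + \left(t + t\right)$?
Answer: $i \sqrt{416351} \approx 645.25 i$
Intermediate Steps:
$F{\left(t,R \right)} = R + 2 t$
$w = 2$ ($w = 6 - \left(4 - 0\right) = 6 - \left(4 + 0\right) = 6 - 4 = 2$)
$O{\left(V,g \right)} = -1 + V$
$k{\left(l,E \right)} = -1 + l$
$W{\left(a,p \right)} = -6$ ($W{\left(a,p \right)} = -1 + \left(3 + 2 \left(-4\right)\right) = -1 + \left(3 - 8\right) = -1 - 5 = -6$)
$\sqrt{W{\left(-688,-541 \right)} - 416345} = \sqrt{-6 - 416345} = \sqrt{-416351} = i \sqrt{416351}$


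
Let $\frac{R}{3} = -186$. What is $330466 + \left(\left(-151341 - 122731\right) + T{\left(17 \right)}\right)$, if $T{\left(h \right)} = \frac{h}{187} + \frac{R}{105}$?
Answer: $\frac{21709679}{385} \approx 56389.0$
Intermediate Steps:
$R = -558$ ($R = 3 \left(-186\right) = -558$)
$T{\left(h \right)} = - \frac{186}{35} + \frac{h}{187}$ ($T{\left(h \right)} = \frac{h}{187} - \frac{558}{105} = h \frac{1}{187} - \frac{186}{35} = \frac{h}{187} - \frac{186}{35} = - \frac{186}{35} + \frac{h}{187}$)
$330466 + \left(\left(-151341 - 122731\right) + T{\left(17 \right)}\right) = 330466 + \left(\left(-151341 - 122731\right) + \left(- \frac{186}{35} + \frac{1}{187} \cdot 17\right)\right) = 330466 + \left(-274072 + \left(- \frac{186}{35} + \frac{1}{11}\right)\right) = 330466 - \frac{105519731}{385} = \frac{21709679}{385}$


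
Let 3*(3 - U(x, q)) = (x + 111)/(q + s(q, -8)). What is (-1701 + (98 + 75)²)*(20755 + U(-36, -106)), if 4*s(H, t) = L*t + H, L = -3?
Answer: 148248487872/253 ≈ 5.8596e+8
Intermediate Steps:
s(H, t) = -3*t/4 + H/4 (s(H, t) = (-3*t + H)/4 = (H - 3*t)/4 = -3*t/4 + H/4)
U(x, q) = 3 - (111 + x)/(3*(6 + 5*q/4)) (U(x, q) = 3 - (x + 111)/(3*(q + (-¾*(-8) + q/4))) = 3 - (111 + x)/(3*(q + (6 + q/4))) = 3 - (111 + x)/(3*(6 + 5*q/4)))
(-1701 + (98 + 75)²)*(20755 + U(-36, -106)) = (-1701 + (98 + 75)²)*(20755 + (-228 - 4*(-36) + 45*(-106))/(3*(24 + 5*(-106)))) = (-1701 + 173²)*(20755 + (-228 + 144 - 4770)/(3*(24 - 530))) = (-1701 + 29929)*(20755 + (⅓)*(-4854)/(-506)) = 28228*(20755 + (⅓)*(-1/506)*(-4854)) = 28228*(20755 + 809/253) = 28228*(5251824/253) = 148248487872/253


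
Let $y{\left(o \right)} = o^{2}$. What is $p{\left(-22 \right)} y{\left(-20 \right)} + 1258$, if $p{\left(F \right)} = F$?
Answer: $-7542$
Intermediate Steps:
$p{\left(-22 \right)} y{\left(-20 \right)} + 1258 = - 22 \left(-20\right)^{2} + 1258 = \left(-22\right) 400 + 1258 = -8800 + 1258 = -7542$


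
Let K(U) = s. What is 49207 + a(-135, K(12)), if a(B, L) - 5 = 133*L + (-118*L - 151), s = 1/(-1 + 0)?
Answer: 49046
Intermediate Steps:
s = -1 (s = 1/(-1) = -1)
K(U) = -1
a(B, L) = -146 + 15*L (a(B, L) = 5 + (133*L + (-118*L - 151)) = 5 + (133*L + (-151 - 118*L)) = 5 + (-151 + 15*L) = -146 + 15*L)
49207 + a(-135, K(12)) = 49207 + (-146 + 15*(-1)) = 49207 + (-146 - 15) = 49207 - 161 = 49046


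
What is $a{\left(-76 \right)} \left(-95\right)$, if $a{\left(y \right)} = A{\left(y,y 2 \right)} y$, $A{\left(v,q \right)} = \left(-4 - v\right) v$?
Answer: $-39507840$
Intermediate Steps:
$A{\left(v,q \right)} = v \left(-4 - v\right)$
$a{\left(y \right)} = - y^{2} \left(4 + y\right)$ ($a{\left(y \right)} = - y \left(4 + y\right) y = - y^{2} \left(4 + y\right)$)
$a{\left(-76 \right)} \left(-95\right) = \left(-76\right)^{2} \left(-4 - -76\right) \left(-95\right) = 5776 \left(-4 + 76\right) \left(-95\right) = 5776 \cdot 72 \left(-95\right) = 415872 \left(-95\right) = -39507840$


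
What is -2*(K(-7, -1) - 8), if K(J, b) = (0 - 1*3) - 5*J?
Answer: -48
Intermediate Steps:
K(J, b) = -3 - 5*J (K(J, b) = (0 - 3) - 5*J = -3 - 5*J)
-2*(K(-7, -1) - 8) = -2*((-3 - 5*(-7)) - 8) = -2*((-3 + 35) - 8) = -2*(32 - 8) = -2*24 = -1*48 = -48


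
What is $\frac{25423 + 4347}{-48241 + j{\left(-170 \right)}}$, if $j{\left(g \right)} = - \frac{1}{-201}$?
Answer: $- \frac{46029}{74588} \approx -0.61711$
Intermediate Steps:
$j{\left(g \right)} = \frac{1}{201}$ ($j{\left(g \right)} = \left(-1\right) \left(- \frac{1}{201}\right) = \frac{1}{201}$)
$\frac{25423 + 4347}{-48241 + j{\left(-170 \right)}} = \frac{25423 + 4347}{-48241 + \frac{1}{201}} = \frac{29770}{- \frac{9696440}{201}} = 29770 \left(- \frac{201}{9696440}\right) = - \frac{46029}{74588}$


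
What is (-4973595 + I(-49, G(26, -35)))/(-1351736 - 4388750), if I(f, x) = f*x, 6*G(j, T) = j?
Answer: 7460711/8610729 ≈ 0.86644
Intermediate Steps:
G(j, T) = j/6
(-4973595 + I(-49, G(26, -35)))/(-1351736 - 4388750) = (-4973595 - 49*26/6)/(-1351736 - 4388750) = (-4973595 - 49*13/3)/(-5740486) = (-4973595 - 637/3)*(-1/5740486) = -14921422/3*(-1/5740486) = 7460711/8610729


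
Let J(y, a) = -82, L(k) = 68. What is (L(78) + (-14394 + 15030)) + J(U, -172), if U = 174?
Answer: 622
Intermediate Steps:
(L(78) + (-14394 + 15030)) + J(U, -172) = (68 + (-14394 + 15030)) - 82 = (68 + 636) - 82 = 704 - 82 = 622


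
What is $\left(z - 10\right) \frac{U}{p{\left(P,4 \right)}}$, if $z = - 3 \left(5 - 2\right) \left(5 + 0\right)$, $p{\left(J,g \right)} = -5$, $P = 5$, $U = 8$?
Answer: $88$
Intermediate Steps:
$z = -45$ ($z = - 3 \cdot 3 \cdot 5 = \left(-3\right) 15 = -45$)
$\left(z - 10\right) \frac{U}{p{\left(P,4 \right)}} = \left(-45 - 10\right) \frac{8}{-5} = - 55 \cdot 8 \left(- \frac{1}{5}\right) = \left(-55\right) \left(- \frac{8}{5}\right) = 88$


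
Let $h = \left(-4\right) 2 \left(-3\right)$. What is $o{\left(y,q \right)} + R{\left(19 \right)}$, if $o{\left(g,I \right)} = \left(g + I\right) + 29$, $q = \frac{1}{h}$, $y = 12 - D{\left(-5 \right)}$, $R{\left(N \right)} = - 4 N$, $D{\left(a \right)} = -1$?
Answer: $- \frac{815}{24} \approx -33.958$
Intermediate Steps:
$h = 24$ ($h = \left(-8\right) \left(-3\right) = 24$)
$y = 13$ ($y = 12 - -1 = 12 + 1 = 13$)
$q = \frac{1}{24} \approx 0.041667$
$o{\left(g,I \right)} = 29 + I + g$ ($o{\left(g,I \right)} = \left(I + g\right) + 29 = 29 + I + g$)
$o{\left(y,q \right)} + R{\left(19 \right)} = \left(29 + \frac{1}{24} + 13\right) - 76 = \frac{1009}{24} - 76 = - \frac{815}{24}$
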